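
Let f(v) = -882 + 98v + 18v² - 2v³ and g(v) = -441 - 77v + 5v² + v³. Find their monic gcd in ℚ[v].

-63 - 2v + v²

Euclidean algorithm in ℚ[v]:
  -2v³ + 18v² + 98v - 882 = (-2)(v³ + 5v² - 77v - 441) + (28v² - 56v - 1764)
  v³ + 5v² - 77v - 441 = ((1/28)v + 1/4)(28v² - 56v - 1764) + (0)
Last nonzero remainder: 28v² - 56v - 1764. Dividing through by 28 gives the monic gcd v² - 2v - 63.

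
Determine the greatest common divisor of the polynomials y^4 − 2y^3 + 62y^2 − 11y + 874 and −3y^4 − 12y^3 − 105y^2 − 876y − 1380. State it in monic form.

y^2 − 3y + 46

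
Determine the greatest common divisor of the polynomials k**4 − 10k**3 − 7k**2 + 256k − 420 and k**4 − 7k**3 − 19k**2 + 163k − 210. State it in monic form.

k**3 − 4k**2 − 31k + 70

Apply the Euclidean algorithm:
  k**4 − 10k**3 − 7k**2 + 256k − 420 = (k**4 − 7k**3 − 19k**2 + 163k − 210) + (−3k**3 + 12k**2 + 93k − 210)
  k**4 − 7k**3 − 19k**2 + 163k − 210 = (−(1/3)k + 1)(−3k**3 + 12k**2 + 93k − 210) + (0)
Last nonzero remainder: −3k**3 + 12k**2 + 93k − 210. Dividing through by −3 gives the monic gcd k**3 − 4k**2 − 31k + 70.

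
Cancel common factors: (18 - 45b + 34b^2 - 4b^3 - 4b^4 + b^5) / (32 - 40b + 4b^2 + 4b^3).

By polynomial division,
  b^5 - 4b^4 - 4b^3 + 34b^2 - 45b + 18 = ((1/4)b^2 - (5/4)b + 11/4)(4b^3 + 4b^2 - 40b + 32) + (-35b^2 + 105b - 70)
  4b^3 + 4b^2 - 40b + 32 = (-(4/35)b - 16/35)(-35b^2 + 105b - 70) + (0)
Last nonzero remainder: -35b^2 + 105b - 70. Dividing through by -35 gives the monic gcd b^2 - 3b + 2.
Cancel b^2 - 3b + 2 from numerator and denominator to get the reduced form.

(9 - 9b - b^2 + b^3)/(16 + 4b)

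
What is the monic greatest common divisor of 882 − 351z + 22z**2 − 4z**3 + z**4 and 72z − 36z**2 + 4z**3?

18 − 9z + z**2

Euclidean algorithm in ℚ[z]:
  z**4 − 4z**3 + 22z**2 − 351z + 882 = ((1/4)z + 5/4)(4z**3 − 36z**2 + 72z) + (49z**2 − 441z + 882)
  4z**3 − 36z**2 + 72z = ((4/49)z)(49z**2 − 441z + 882) + (0)
Last nonzero remainder: 49z**2 − 441z + 882. Dividing through by 49 gives the monic gcd z**2 − 9z + 18.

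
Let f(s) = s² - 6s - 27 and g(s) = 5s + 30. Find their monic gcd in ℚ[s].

1

Apply the Euclidean algorithm:
  s² - 6s - 27 = ((1/5)s - 12/5)(5s + 30) + (45)
  5s + 30 = ((1/9)s + 2/3)(45) + (0)
The last nonzero remainder is the constant 45, so the polynomials are coprime and gcd = 1.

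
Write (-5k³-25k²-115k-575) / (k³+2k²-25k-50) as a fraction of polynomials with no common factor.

(-5k²-115)/(k²-3k-10)

Euclidean algorithm in ℚ[k]:
  -5k³-25k²-115k-575 = (-5)(k³+2k²-25k-50) + (-15k²-240k-825)
  k³+2k²-25k-50 = (-(1/15)k+14/15)(-15k²-240k-825) + (144k+720)
  -15k²-240k-825 = (-(5/48)k-55/48)(144k+720) + (0)
Last nonzero remainder: 144k+720. Dividing through by 144 gives the monic gcd k+5.
Cancel k+5 from numerator and denominator to get the reduced form.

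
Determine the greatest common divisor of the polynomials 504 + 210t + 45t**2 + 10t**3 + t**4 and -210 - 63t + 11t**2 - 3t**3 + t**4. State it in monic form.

By polynomial division,
  t**4 + 10t**3 + 45t**2 + 210t + 504 = (t**4 - 3t**3 + 11t**2 - 63t - 210) + (13t**3 + 34t**2 + 273t + 714)
  t**4 - 3t**3 + 11t**2 - 63t - 210 = ((1/13)t - 73/169)(13t**3 + 34t**2 + 273t + 714) + ((792/169)t**2 + 16632/169)
  13t**3 + 34t**2 + 273t + 714 = ((2197/792)t + 2873/396)((792/169)t**2 + 16632/169) + (0)
Last nonzero remainder: (792/169)t**2 + 16632/169. Dividing through by 792/169 gives the monic gcd t**2 + 21.

21 + t**2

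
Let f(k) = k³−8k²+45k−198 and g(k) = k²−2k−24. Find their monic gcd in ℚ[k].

k−6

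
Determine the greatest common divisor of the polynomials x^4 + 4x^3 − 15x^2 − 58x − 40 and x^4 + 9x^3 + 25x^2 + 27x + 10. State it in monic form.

x^3 + 8x^2 + 17x + 10

Apply the Euclidean algorithm:
  x^4 + 4x^3 − 15x^2 − 58x − 40 = (x^4 + 9x^3 + 25x^2 + 27x + 10) + (−5x^3 − 40x^2 − 85x − 50)
  x^4 + 9x^3 + 25x^2 + 27x + 10 = (−(1/5)x − 1/5)(−5x^3 − 40x^2 − 85x − 50) + (0)
Last nonzero remainder: −5x^3 − 40x^2 − 85x − 50. Dividing through by −5 gives the monic gcd x^3 + 8x^2 + 17x + 10.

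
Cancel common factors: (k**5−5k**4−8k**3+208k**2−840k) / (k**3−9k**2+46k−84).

(k**3+k**2−30k)/(k−3)

Repeated division with remainder:
  k**5−5k**4−8k**3+208k**2−840k = (k**2+4k−18)(k**3−9k**2+46k−84) + (−54k**2+324k−1512)
  k**3−9k**2+46k−84 = (−(1/54)k+1/18)(−54k**2+324k−1512) + (0)
Last nonzero remainder: −54k**2+324k−1512. Dividing through by −54 gives the monic gcd k**2−6k+28.
Cancel k**2−6k+28 from numerator and denominator to get the reduced form.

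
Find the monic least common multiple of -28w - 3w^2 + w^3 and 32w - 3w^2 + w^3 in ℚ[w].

-896w - 12w^2 + 13w^3 - 6w^4 + w^5

Repeated division with remainder:
  w^3 - 3w^2 - 28w = (w^3 - 3w^2 + 32w) + (-60w)
  w^3 - 3w^2 + 32w = (-(1/60)w^2 + (1/20)w - 8/15)(-60w) + (0)
Last nonzero remainder: -60w. Dividing through by -60 gives the monic gcd w.
Then lcm(f, g) = f·g / gcd(f, g); expanding and making the result monic gives the answer.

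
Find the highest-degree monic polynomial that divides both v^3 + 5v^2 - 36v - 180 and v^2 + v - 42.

v - 6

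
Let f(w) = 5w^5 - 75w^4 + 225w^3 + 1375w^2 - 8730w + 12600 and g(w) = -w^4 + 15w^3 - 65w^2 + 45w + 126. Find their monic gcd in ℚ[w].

w^3 - 16w^2 + 81w - 126

Repeated division with remainder:
  5w^5 - 75w^4 + 225w^3 + 1375w^2 - 8730w + 12600 = (-5w)(-w^4 + 15w^3 - 65w^2 + 45w + 126) + (-100w^3 + 1600w^2 - 8100w + 12600)
  -w^4 + 15w^3 - 65w^2 + 45w + 126 = ((1/100)w + 1/100)(-100w^3 + 1600w^2 - 8100w + 12600) + (0)
Last nonzero remainder: -100w^3 + 1600w^2 - 8100w + 12600. Dividing through by -100 gives the monic gcd w^3 - 16w^2 + 81w - 126.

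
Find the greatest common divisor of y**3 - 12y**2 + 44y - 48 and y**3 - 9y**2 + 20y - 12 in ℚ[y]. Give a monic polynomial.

Apply the Euclidean algorithm:
  y**3 - 12y**2 + 44y - 48 = (y**3 - 9y**2 + 20y - 12) + (-3y**2 + 24y - 36)
  y**3 - 9y**2 + 20y - 12 = (-(1/3)y + 1/3)(-3y**2 + 24y - 36) + (0)
Last nonzero remainder: -3y**2 + 24y - 36. Dividing through by -3 gives the monic gcd y**2 - 8y + 12.

y**2 - 8y + 12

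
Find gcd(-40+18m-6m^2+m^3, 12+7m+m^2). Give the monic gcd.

Repeated division with remainder:
  m^3-6m^2+18m-40 = (m-13)(m^2+7m+12) + (97m+116)
  m^2+7m+12 = ((1/97)m+563/9409)(97m+116) + (47600/9409)
  97m+116 = ((912673/47600)m+272861/11900)(47600/9409) + (0)
The last nonzero remainder is the constant 47600/9409, so the polynomials are coprime and gcd = 1.

1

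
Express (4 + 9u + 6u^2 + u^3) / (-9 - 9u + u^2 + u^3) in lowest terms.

By polynomial division,
  u^3 + 6u^2 + 9u + 4 = (u^3 + u^2 - 9u - 9) + (5u^2 + 18u + 13)
  u^3 + u^2 - 9u - 9 = ((1/5)u - 13/25)(5u^2 + 18u + 13) + (-(56/25)u - 56/25)
  5u^2 + 18u + 13 = (-(125/56)u - 325/56)(-(56/25)u - 56/25) + (0)
Last nonzero remainder: -(56/25)u - 56/25. Dividing through by -56/25 gives the monic gcd u + 1.
Cancel u + 1 from numerator and denominator to get the reduced form.

(4 + 5u + u^2)/(-9 + u^2)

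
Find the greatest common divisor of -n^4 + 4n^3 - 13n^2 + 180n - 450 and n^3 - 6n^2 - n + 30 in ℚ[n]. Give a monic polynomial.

Repeated division with remainder:
  -n^4 + 4n^3 - 13n^2 + 180n - 450 = (-n - 2)(n^3 - 6n^2 - n + 30) + (-26n^2 + 208n - 390)
  n^3 - 6n^2 - n + 30 = (-(1/26)n - 1/13)(-26n^2 + 208n - 390) + (0)
Last nonzero remainder: -26n^2 + 208n - 390. Dividing through by -26 gives the monic gcd n^2 - 8n + 15.

n^2 - 8n + 15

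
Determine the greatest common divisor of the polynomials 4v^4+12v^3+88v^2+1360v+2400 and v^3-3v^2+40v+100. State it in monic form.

v^3-3v^2+40v+100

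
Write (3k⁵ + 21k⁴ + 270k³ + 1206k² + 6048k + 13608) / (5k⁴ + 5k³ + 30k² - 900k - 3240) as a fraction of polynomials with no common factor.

(3k² + 126)/(5k - 30)

Repeated division with remainder:
  3k⁵ + 21k⁴ + 270k³ + 1206k² + 6048k + 13608 = ((3/5)k + 18/5)(5k⁴ + 5k³ + 30k² - 900k - 3240) + (234k³ + 1638k² + 11232k + 25272)
  5k⁴ + 5k³ + 30k² - 900k - 3240 = ((5/234)k - 5/39)(234k³ + 1638k² + 11232k + 25272) + (0)
Last nonzero remainder: 234k³ + 1638k² + 11232k + 25272. Dividing through by 234 gives the monic gcd k³ + 7k² + 48k + 108.
Cancel k³ + 7k² + 48k + 108 from numerator and denominator to get the reduced form.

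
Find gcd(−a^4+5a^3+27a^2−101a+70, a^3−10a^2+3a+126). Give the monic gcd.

a−7

Repeated division with remainder:
  −a^4+5a^3+27a^2−101a+70 = (−a−5)(a^3−10a^2+3a+126) + (−20a^2+40a+700)
  a^3−10a^2+3a+126 = (−(1/20)a+2/5)(−20a^2+40a+700) + (22a−154)
  −20a^2+40a+700 = (−(10/11)a−50/11)(22a−154) + (0)
Last nonzero remainder: 22a−154. Dividing through by 22 gives the monic gcd a−7.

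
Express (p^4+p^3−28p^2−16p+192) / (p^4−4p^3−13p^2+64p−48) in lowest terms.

Apply the Euclidean algorithm:
  p^4+p^3−28p^2−16p+192 = (p^4−4p^3−13p^2+64p−48) + (5p^3−15p^2−80p+240)
  p^4−4p^3−13p^2+64p−48 = ((1/5)p−1/5)(5p^3−15p^2−80p+240) + (0)
Last nonzero remainder: 5p^3−15p^2−80p+240. Dividing through by 5 gives the monic gcd p^3−3p^2−16p+48.
Cancel p^3−3p^2−16p+48 from numerator and denominator to get the reduced form.

(p+4)/(p−1)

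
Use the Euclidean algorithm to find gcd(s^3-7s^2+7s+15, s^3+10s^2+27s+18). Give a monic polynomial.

Apply the Euclidean algorithm:
  s^3-7s^2+7s+15 = (s^3+10s^2+27s+18) + (-17s^2-20s-3)
  s^3+10s^2+27s+18 = (-(1/17)s-150/289)(-17s^2-20s-3) + ((4752/289)s+4752/289)
  -17s^2-20s-3 = (-(4913/4752)s-289/1584)((4752/289)s+4752/289) + (0)
Last nonzero remainder: (4752/289)s+4752/289. Dividing through by 4752/289 gives the monic gcd s+1.

s+1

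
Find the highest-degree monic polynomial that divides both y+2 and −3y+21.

1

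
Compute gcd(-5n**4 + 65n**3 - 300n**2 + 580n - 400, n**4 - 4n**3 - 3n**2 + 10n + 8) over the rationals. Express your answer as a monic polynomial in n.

n**2 - 6n + 8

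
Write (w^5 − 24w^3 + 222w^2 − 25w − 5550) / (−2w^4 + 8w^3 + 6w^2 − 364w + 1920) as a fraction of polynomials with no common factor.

(−w^3 + w^2 − 7w − 185)/(2w^2 − 10w + 64)

Apply the Euclidean algorithm:
  w^5 − 24w^3 + 222w^2 − 25w − 5550 = (−(1/2)w − 2)(−2w^4 + 8w^3 + 6w^2 − 364w + 1920) + (−5w^3 + 52w^2 + 207w − 1710)
  −2w^4 + 8w^3 + 6w^2 − 364w + 1920 = ((2/5)w + 64/25)(−5w^3 + 52w^2 + 207w − 1710) + (−(5248/25)w^2 − (5248/25)w + 31488/5)
  −5w^3 + 52w^2 + 207w − 1710 = ((125/5248)w − 1425/5248)(−(5248/25)w^2 − (5248/25)w + 31488/5) + (0)
Last nonzero remainder: −(5248/25)w^2 − (5248/25)w + 31488/5. Dividing through by −5248/25 gives the monic gcd w^2 + w − 30.
Cancel w^2 + w − 30 from numerator and denominator to get the reduced form.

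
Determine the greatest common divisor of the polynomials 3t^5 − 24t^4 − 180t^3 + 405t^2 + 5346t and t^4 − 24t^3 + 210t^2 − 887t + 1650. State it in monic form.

t^2 − 17t + 66

Euclidean algorithm in ℚ[t]:
  3t^5 − 24t^4 − 180t^3 + 405t^2 + 5346t = (3t + 48)(t^4 − 24t^3 + 210t^2 − 887t + 1650) + (342t^3 − 7014t^2 + 42972t − 79200)
  t^4 − 24t^3 + 210t^2 − 887t + 1650 = ((1/342)t − 199/19494)(342t^3 − 7014t^2 + 42972t − 79200) + ((41425/3249)t^2 − (704225/3249)t + 911350/1083)
  342t^3 − 7014t^2 + 42972t − 79200 = ((1111158/41425)t − 155952/1657)((41425/3249)t^2 − (704225/3249)t + 911350/1083) + (0)
Last nonzero remainder: (41425/3249)t^2 − (704225/3249)t + 911350/1083. Dividing through by 41425/3249 gives the monic gcd t^2 − 17t + 66.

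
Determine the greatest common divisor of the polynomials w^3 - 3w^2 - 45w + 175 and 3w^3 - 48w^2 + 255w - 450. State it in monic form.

w^2 - 10w + 25

Repeated division with remainder:
  w^3 - 3w^2 - 45w + 175 = (1/3)(3w^3 - 48w^2 + 255w - 450) + (13w^2 - 130w + 325)
  3w^3 - 48w^2 + 255w - 450 = ((3/13)w - 18/13)(13w^2 - 130w + 325) + (0)
Last nonzero remainder: 13w^2 - 130w + 325. Dividing through by 13 gives the monic gcd w^2 - 10w + 25.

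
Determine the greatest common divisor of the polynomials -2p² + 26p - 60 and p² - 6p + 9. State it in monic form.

Euclidean algorithm in ℚ[p]:
  -2p² + 26p - 60 = (-2)(p² - 6p + 9) + (14p - 42)
  p² - 6p + 9 = ((1/14)p - 3/14)(14p - 42) + (0)
Last nonzero remainder: 14p - 42. Dividing through by 14 gives the monic gcd p - 3.

p - 3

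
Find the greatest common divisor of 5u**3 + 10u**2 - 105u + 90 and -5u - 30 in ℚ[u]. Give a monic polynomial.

u + 6

By polynomial division,
  5u**3 + 10u**2 - 105u + 90 = (-u**2 + 4u - 3)(-5u - 30) + (0)
Last nonzero remainder: -5u - 30. Dividing through by -5 gives the monic gcd u + 6.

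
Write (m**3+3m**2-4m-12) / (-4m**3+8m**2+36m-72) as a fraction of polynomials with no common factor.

(-m-2)/(4m-12)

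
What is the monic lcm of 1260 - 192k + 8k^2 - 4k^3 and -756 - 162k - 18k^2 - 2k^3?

By polynomial division,
  -4k^3 + 8k^2 - 192k + 1260 = (2)(-2k^3 - 18k^2 - 162k - 756) + (44k^2 + 132k + 2772)
  -2k^3 - 18k^2 - 162k - 756 = (-(1/22)k - 3/11)(44k^2 + 132k + 2772) + (0)
Last nonzero remainder: 44k^2 + 132k + 2772. Dividing through by 44 gives the monic gcd k^2 + 3k + 63.
Then lcm(f, g) = f·g / gcd(f, g); expanding and making the result monic gives the answer.

-1890 - 27k + 36k^2 + 4k^3 + k^4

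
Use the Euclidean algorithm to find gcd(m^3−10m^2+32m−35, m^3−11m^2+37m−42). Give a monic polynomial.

m^2−5m+7

Euclidean algorithm in ℚ[m]:
  m^3−10m^2+32m−35 = (m^3−11m^2+37m−42) + (m^2−5m+7)
  m^3−11m^2+37m−42 = (m−6)(m^2−5m+7) + (0)
The last nonzero remainder m^2−5m+7 is already monic.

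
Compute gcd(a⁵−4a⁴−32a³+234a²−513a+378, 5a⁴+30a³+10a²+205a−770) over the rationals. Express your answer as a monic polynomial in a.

a²+5a−14

Euclidean algorithm in ℚ[a]:
  a⁵−4a⁴−32a³+234a²−513a+378 = ((1/5)a−2)(5a⁴+30a³+10a²+205a−770) + (26a³+213a²+51a−1162)
  5a⁴+30a³+10a²+205a−770 = ((5/26)a−285/676)(26a³+213a²+51a−1162) + ((60835/676)a²+(304175/676)a−425845/338)
  26a³+213a²+51a−1162 = ((17576/60835)a+56108/60835)((60835/676)a²+(304175/676)a−425845/338) + (0)
Last nonzero remainder: (60835/676)a²+(304175/676)a−425845/338. Dividing through by 60835/676 gives the monic gcd a²+5a−14.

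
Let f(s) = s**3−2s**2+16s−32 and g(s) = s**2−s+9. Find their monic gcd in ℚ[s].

1

Apply the Euclidean algorithm:
  s**3−2s**2+16s−32 = (s−1)(s**2−s+9) + (6s−23)
  s**2−s+9 = ((1/6)s+17/36)(6s−23) + (715/36)
  6s−23 = ((216/715)s−828/715)(715/36) + (0)
The last nonzero remainder is the constant 715/36, so the polynomials are coprime and gcd = 1.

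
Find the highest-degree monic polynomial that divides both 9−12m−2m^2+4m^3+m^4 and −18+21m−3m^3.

−3+2m+m^2

Euclidean algorithm in ℚ[m]:
  m^4+4m^3−2m^2−12m+9 = (−(1/3)m−4/3)(−3m^3+21m−18) + (5m^2+10m−15)
  −3m^3+21m−18 = (−(3/5)m+6/5)(5m^2+10m−15) + (0)
Last nonzero remainder: 5m^2+10m−15. Dividing through by 5 gives the monic gcd m^2+2m−3.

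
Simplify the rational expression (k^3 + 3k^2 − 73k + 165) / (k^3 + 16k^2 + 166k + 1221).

(k^2 − 8k + 15)/(k^2 + 5k + 111)

Apply the Euclidean algorithm:
  k^3 + 3k^2 − 73k + 165 = (k^3 + 16k^2 + 166k + 1221) + (−13k^2 − 239k − 1056)
  k^3 + 16k^2 + 166k + 1221 = (−(1/13)k + 31/169)(−13k^2 − 239k − 1056) + ((21735/169)k + 239085/169)
  −13k^2 − 239k − 1056 = (−(2197/21735)k − 5408/7245)((21735/169)k + 239085/169) + (0)
Last nonzero remainder: (21735/169)k + 239085/169. Dividing through by 21735/169 gives the monic gcd k + 11.
Cancel k + 11 from numerator and denominator to get the reduced form.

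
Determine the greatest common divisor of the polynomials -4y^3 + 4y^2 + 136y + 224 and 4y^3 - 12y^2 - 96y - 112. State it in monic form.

y^2 - 5y - 14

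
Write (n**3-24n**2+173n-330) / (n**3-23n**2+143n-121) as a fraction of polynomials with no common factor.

(n**2-13n+30)/(n**2-12n+11)

By polynomial division,
  n**3-24n**2+173n-330 = (n**3-23n**2+143n-121) + (-n**2+30n-209)
  n**3-23n**2+143n-121 = (-n-7)(-n**2+30n-209) + (144n-1584)
  -n**2+30n-209 = (-(1/144)n+19/144)(144n-1584) + (0)
Last nonzero remainder: 144n-1584. Dividing through by 144 gives the monic gcd n-11.
Cancel n-11 from numerator and denominator to get the reduced form.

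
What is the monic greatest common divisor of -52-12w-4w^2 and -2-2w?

Repeated division with remainder:
  -4w^2-12w-52 = (2w+4)(-2w-2) + (-44)
  -2w-2 = ((1/22)w+1/22)(-44) + (0)
The last nonzero remainder is the constant -44, so the polynomials are coprime and gcd = 1.

1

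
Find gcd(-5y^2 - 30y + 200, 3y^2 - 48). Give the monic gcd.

y - 4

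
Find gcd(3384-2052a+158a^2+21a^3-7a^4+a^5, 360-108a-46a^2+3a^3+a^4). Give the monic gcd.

72-36a-2a^2+a^3

By polynomial division,
  a^5-7a^4+21a^3+158a^2-2052a+3384 = (a-10)(a^4+3a^3-46a^2-108a+360) + (97a^3-194a^2-3492a+6984)
  a^4+3a^3-46a^2-108a+360 = ((1/97)a+5/97)(97a^3-194a^2-3492a+6984) + (0)
Last nonzero remainder: 97a^3-194a^2-3492a+6984. Dividing through by 97 gives the monic gcd a^3-2a^2-36a+72.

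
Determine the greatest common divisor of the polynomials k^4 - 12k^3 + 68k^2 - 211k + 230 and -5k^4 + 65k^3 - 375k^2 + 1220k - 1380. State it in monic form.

Apply the Euclidean algorithm:
  k^4 - 12k^3 + 68k^2 - 211k + 230 = (-1/5)(-5k^4 + 65k^3 - 375k^2 + 1220k - 1380) + (k^3 - 7k^2 + 33k - 46)
  -5k^4 + 65k^3 - 375k^2 + 1220k - 1380 = (-5k + 30)(k^3 - 7k^2 + 33k - 46) + (0)
The last nonzero remainder k^3 - 7k^2 + 33k - 46 is already monic.

k^3 - 7k^2 + 33k - 46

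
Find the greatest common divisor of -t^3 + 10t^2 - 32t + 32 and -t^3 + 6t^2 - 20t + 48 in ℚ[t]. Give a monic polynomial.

t - 4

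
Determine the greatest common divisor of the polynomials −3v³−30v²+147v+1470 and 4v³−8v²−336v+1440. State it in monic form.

By polynomial division,
  −3v³−30v²+147v+1470 = (−3/4)(4v³−8v²−336v+1440) + (−36v²−105v+2550)
  4v³−8v²−336v+1440 = (−(1/9)v+59/108)(−36v²−105v+2550) + ((169/36)v+845/18)
  −36v²−105v+2550 = (−(1296/169)v+9180/169)((169/36)v+845/18) + (0)
Last nonzero remainder: (169/36)v+845/18. Dividing through by 169/36 gives the monic gcd v+10.

v+10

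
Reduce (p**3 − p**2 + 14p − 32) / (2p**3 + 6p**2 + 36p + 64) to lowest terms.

(p − 2)/(2p + 4)

Euclidean algorithm in ℚ[p]:
  p**3 − p**2 + 14p − 32 = (1/2)(2p**3 + 6p**2 + 36p + 64) + (−4p**2 − 4p − 64)
  2p**3 + 6p**2 + 36p + 64 = (−(1/2)p − 1)(−4p**2 − 4p − 64) + (0)
Last nonzero remainder: −4p**2 − 4p − 64. Dividing through by −4 gives the monic gcd p**2 + p + 16.
Cancel p**2 + p + 16 from numerator and denominator to get the reduced form.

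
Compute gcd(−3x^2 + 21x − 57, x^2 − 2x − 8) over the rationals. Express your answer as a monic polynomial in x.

1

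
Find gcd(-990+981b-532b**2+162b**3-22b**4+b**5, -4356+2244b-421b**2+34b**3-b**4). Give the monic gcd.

By polynomial division,
  b**5-22b**4+162b**3-532b**2+981b-990 = (-b-12)(-b**4+34b**3-421b**2+2244b-4356) + (149b**3-3340b**2+23553b-53262)
  -b**4+34b**3-421b**2+2244b-4356 = (-(1/149)b+1726/22201)(149b**3-3340b**2+23553b-53262) + (-(72384/22201)b**2+(1230528/22201)b-4777344/22201)
  149b**3-3340b**2+23553b-53262 = (-(3307949/72384)b+5972069/24128)(-(72384/22201)b**2+(1230528/22201)b-4777344/22201) + (0)
Last nonzero remainder: -(72384/22201)b**2+(1230528/22201)b-4777344/22201. Dividing through by -72384/22201 gives the monic gcd b**2-17b+66.

66-17b+b**2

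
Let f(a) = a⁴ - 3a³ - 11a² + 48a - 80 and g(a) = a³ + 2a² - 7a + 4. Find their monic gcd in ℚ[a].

Repeated division with remainder:
  a⁴ - 3a³ - 11a² + 48a - 80 = (a - 5)(a³ + 2a² - 7a + 4) + (6a² + 9a - 60)
  a³ + 2a² - 7a + 4 = ((1/6)a + 1/12)(6a² + 9a - 60) + ((9/4)a + 9)
  6a² + 9a - 60 = ((8/3)a - 20/3)((9/4)a + 9) + (0)
Last nonzero remainder: (9/4)a + 9. Dividing through by 9/4 gives the monic gcd a + 4.

a + 4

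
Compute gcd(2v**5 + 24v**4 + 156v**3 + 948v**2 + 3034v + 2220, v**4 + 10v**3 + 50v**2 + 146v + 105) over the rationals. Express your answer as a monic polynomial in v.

Repeated division with remainder:
  2v**5 + 24v**4 + 156v**3 + 948v**2 + 3034v + 2220 = (2v + 4)(v**4 + 10v**3 + 50v**2 + 146v + 105) + (16v**3 + 456v**2 + 2240v + 1800)
  v**4 + 10v**3 + 50v**2 + 146v + 105 = ((1/16)v - 37/32)(16v**3 + 456v**2 + 2240v + 1800) + ((1749/4)v**2 + (5247/2)v + 8745/4)
  16v**3 + 456v**2 + 2240v + 1800 = ((64/1749)v + 480/583)((1749/4)v**2 + (5247/2)v + 8745/4) + (0)
Last nonzero remainder: (1749/4)v**2 + (5247/2)v + 8745/4. Dividing through by 1749/4 gives the monic gcd v**2 + 6v + 5.

v**2 + 6v + 5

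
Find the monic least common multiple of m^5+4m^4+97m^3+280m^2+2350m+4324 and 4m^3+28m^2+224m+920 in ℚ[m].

m^6+9m^5+117m^4+765m^3+3750m^2+16074m+21620

Repeated division with remainder:
  m^5+4m^4+97m^3+280m^2+2350m+4324 = ((1/4)m^2-(3/4)m+31/2)(4m^3+28m^2+224m+920) + (-216m^2-432m-9936)
  4m^3+28m^2+224m+920 = (-(1/54)m-5/54)(-216m^2-432m-9936) + (0)
Last nonzero remainder: -216m^2-432m-9936. Dividing through by -216 gives the monic gcd m^2+2m+46.
Then lcm(f, g) = f·g / gcd(f, g); expanding and making the result monic gives the answer.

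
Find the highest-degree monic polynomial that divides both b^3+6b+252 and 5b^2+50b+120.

Apply the Euclidean algorithm:
  b^3+6b+252 = ((1/5)b−2)(5b^2+50b+120) + (82b+492)
  5b^2+50b+120 = ((5/82)b+10/41)(82b+492) + (0)
Last nonzero remainder: 82b+492. Dividing through by 82 gives the monic gcd b+6.

b+6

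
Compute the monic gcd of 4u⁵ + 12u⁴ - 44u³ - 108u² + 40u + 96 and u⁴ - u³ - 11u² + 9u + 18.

Apply the Euclidean algorithm:
  4u⁵ + 12u⁴ - 44u³ - 108u² + 40u + 96 = (4u + 16)(u⁴ - u³ - 11u² + 9u + 18) + (16u³ + 32u² - 176u - 192)
  u⁴ - u³ - 11u² + 9u + 18 = ((1/16)u - 3/16)(16u³ + 32u² - 176u - 192) + (6u² - 12u - 18)
  16u³ + 32u² - 176u - 192 = ((8/3)u + 32/3)(6u² - 12u - 18) + (0)
Last nonzero remainder: 6u² - 12u - 18. Dividing through by 6 gives the monic gcd u² - 2u - 3.

u² - 2u - 3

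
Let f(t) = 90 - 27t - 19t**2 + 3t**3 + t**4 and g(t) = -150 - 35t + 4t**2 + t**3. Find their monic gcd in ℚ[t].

Euclidean algorithm in ℚ[t]:
  t**4 + 3t**3 - 19t**2 - 27t + 90 = (t - 1)(t**3 + 4t**2 - 35t - 150) + (20t**2 + 88t - 60)
  t**3 + 4t**2 - 35t - 150 = ((1/20)t - 1/50)(20t**2 + 88t - 60) + (-(756/25)t - 756/5)
  20t**2 + 88t - 60 = (-(125/189)t + 25/63)(-(756/25)t - 756/5) + (0)
Last nonzero remainder: -(756/25)t - 756/5. Dividing through by -756/25 gives the monic gcd t + 5.

5 + t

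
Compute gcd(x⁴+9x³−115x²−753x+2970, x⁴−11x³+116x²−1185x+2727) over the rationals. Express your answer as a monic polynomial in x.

x²−12x+27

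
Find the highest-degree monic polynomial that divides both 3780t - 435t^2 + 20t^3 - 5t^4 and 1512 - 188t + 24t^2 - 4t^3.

Apply the Euclidean algorithm:
  -5t^4 + 20t^3 - 435t^2 + 3780t = ((5/4)t + 5/2)(-4t^3 + 24t^2 - 188t + 1512) + (-260t^2 + 2360t - 3780)
  -4t^3 + 24t^2 - 188t + 1512 = ((1/65)t + 8/169)(-260t^2 + 2360t - 3780) + (-(40824/169)t + 285768/169)
  -260t^2 + 2360t - 3780 = ((10985/10206)t - 845/378)(-(40824/169)t + 285768/169) + (0)
Last nonzero remainder: -(40824/169)t + 285768/169. Dividing through by -40824/169 gives the monic gcd t - 7.

-7 + t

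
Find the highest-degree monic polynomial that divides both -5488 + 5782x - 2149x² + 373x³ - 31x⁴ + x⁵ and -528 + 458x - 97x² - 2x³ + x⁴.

16 - 10x + x²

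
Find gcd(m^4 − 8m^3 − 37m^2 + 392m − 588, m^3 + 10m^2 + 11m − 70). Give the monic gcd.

m^2 + 5m − 14

By polynomial division,
  m^4 − 8m^3 − 37m^2 + 392m − 588 = (m − 18)(m^3 + 10m^2 + 11m − 70) + (132m^2 + 660m − 1848)
  m^3 + 10m^2 + 11m − 70 = ((1/132)m + 5/132)(132m^2 + 660m − 1848) + (0)
Last nonzero remainder: 132m^2 + 660m − 1848. Dividing through by 132 gives the monic gcd m^2 + 5m − 14.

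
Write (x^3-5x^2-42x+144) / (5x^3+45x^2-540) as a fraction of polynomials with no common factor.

By polynomial division,
  x^3-5x^2-42x+144 = (1/5)(5x^3+45x^2-540) + (-14x^2-42x+252)
  5x^3+45x^2-540 = (-(5/14)x-15/7)(-14x^2-42x+252) + (0)
Last nonzero remainder: -14x^2-42x+252. Dividing through by -14 gives the monic gcd x^2+3x-18.
Cancel x^2+3x-18 from numerator and denominator to get the reduced form.

(x-8)/(5x+30)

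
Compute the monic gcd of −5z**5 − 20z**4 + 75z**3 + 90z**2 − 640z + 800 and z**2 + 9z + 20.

Apply the Euclidean algorithm:
  −5z**5 − 20z**4 + 75z**3 + 90z**2 − 640z + 800 = (−5z**3 + 25z**2 − 50z + 40)(z**2 + 9z + 20) + (0)
The last nonzero remainder z**2 + 9z + 20 is already monic.

z**2 + 9z + 20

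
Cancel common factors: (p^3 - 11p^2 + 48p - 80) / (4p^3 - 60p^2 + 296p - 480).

(p^2 - 7p + 20)/(4p^2 - 44p + 120)

Euclidean algorithm in ℚ[p]:
  p^3 - 11p^2 + 48p - 80 = (1/4)(4p^3 - 60p^2 + 296p - 480) + (4p^2 - 26p + 40)
  4p^3 - 60p^2 + 296p - 480 = (p - 17/2)(4p^2 - 26p + 40) + (35p - 140)
  4p^2 - 26p + 40 = ((4/35)p - 2/7)(35p - 140) + (0)
Last nonzero remainder: 35p - 140. Dividing through by 35 gives the monic gcd p - 4.
Cancel p - 4 from numerator and denominator to get the reduced form.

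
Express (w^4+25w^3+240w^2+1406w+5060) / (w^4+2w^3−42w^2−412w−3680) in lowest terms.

(w^2+21w+110)/(w^2−2w−80)

Repeated division with remainder:
  w^4+25w^3+240w^2+1406w+5060 = (w^4+2w^3−42w^2−412w−3680) + (23w^3+282w^2+1818w+8740)
  w^4+2w^3−42w^2−412w−3680 = ((1/23)w−236/529)(23w^3+282w^2+1818w+8740) + ((2520/529)w^2+(10080/529)w+5040/23)
  23w^3+282w^2+1818w+8740 = ((12167/2520)w+10051/252)((2520/529)w^2+(10080/529)w+5040/23) + (0)
Last nonzero remainder: (2520/529)w^2+(10080/529)w+5040/23. Dividing through by 2520/529 gives the monic gcd w^2+4w+46.
Cancel w^2+4w+46 from numerator and denominator to get the reduced form.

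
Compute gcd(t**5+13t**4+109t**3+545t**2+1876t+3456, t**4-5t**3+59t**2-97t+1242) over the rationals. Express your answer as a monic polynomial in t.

By polynomial division,
  t**5+13t**4+109t**3+545t**2+1876t+3456 = (t+18)(t**4-5t**3+59t**2-97t+1242) + (140t**3-420t**2+2380t-18900)
  t**4-5t**3+59t**2-97t+1242 = ((1/140)t-1/70)(140t**3-420t**2+2380t-18900) + (36t**2+72t+972)
  140t**3-420t**2+2380t-18900 = ((35/9)t-175/9)(36t**2+72t+972) + (0)
Last nonzero remainder: 36t**2+72t+972. Dividing through by 36 gives the monic gcd t**2+2t+27.

t**2+2t+27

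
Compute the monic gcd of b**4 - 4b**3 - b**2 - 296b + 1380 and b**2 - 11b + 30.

b**2 - 11b + 30

Apply the Euclidean algorithm:
  b**4 - 4b**3 - b**2 - 296b + 1380 = (b**2 + 7b + 46)(b**2 - 11b + 30) + (0)
The last nonzero remainder b**2 - 11b + 30 is already monic.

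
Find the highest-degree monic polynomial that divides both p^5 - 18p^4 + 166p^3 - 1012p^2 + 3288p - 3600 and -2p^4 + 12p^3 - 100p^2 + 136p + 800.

p^2 - 4p + 50

Apply the Euclidean algorithm:
  p^5 - 18p^4 + 166p^3 - 1012p^2 + 3288p - 3600 = (-(1/2)p + 6)(-2p^4 + 12p^3 - 100p^2 + 136p + 800) + (44p^3 - 344p^2 + 2872p - 8400)
  -2p^4 + 12p^3 - 100p^2 + 136p + 800 = (-(1/22)p - 10/121)(44p^3 - 344p^2 + 2872p - 8400) + ((256/121)p^2 - (1024/121)p + 12800/121)
  44p^3 - 344p^2 + 2872p - 8400 = ((1331/64)p - 2541/32)((256/121)p^2 - (1024/121)p + 12800/121) + (0)
Last nonzero remainder: (256/121)p^2 - (1024/121)p + 12800/121. Dividing through by 256/121 gives the monic gcd p^2 - 4p + 50.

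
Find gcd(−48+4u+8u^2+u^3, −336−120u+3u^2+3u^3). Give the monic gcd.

Apply the Euclidean algorithm:
  u^3+8u^2+4u−48 = (1/3)(3u^3+3u^2−120u−336) + (7u^2+44u+64)
  3u^3+3u^2−120u−336 = ((3/7)u−111/49)(7u^2+44u+64) + (−(2340/49)u−9360/49)
  7u^2+44u+64 = (−(343/2340)u−196/585)(−(2340/49)u−9360/49) + (0)
Last nonzero remainder: −(2340/49)u−9360/49. Dividing through by −2340/49 gives the monic gcd u+4.

4+u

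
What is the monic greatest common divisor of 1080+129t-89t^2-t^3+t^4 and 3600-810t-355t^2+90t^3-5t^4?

Repeated division with remainder:
  t^4-t^3-89t^2+129t+1080 = (-1/5)(-5t^4+90t^3-355t^2-810t+3600) + (17t^3-160t^2-33t+1800)
  -5t^4+90t^3-355t^2-810t+3600 = (-(5/17)t+730/289)(17t^3-160t^2-33t+1800) + ((11400/289)t^2-(57000/289)t-273600/289)
  17t^3-160t^2-33t+1800 = ((4913/11400)t-289/152)((11400/289)t^2-(57000/289)t-273600/289) + (0)
Last nonzero remainder: (11400/289)t^2-(57000/289)t-273600/289. Dividing through by 11400/289 gives the monic gcd t^2-5t-24.

-24-5t+t^2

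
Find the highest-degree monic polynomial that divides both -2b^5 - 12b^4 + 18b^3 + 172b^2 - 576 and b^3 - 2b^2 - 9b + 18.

Euclidean algorithm in ℚ[b]:
  -2b^5 - 12b^4 + 18b^3 + 172b^2 - 576 = (-2b^2 - 16b - 32)(b^3 - 2b^2 - 9b + 18) + (0)
The last nonzero remainder b^3 - 2b^2 - 9b + 18 is already monic.

b^3 - 2b^2 - 9b + 18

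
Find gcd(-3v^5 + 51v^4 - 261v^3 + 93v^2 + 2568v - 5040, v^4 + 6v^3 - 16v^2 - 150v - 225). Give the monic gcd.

v^2 - 2v - 15

Apply the Euclidean algorithm:
  -3v^5 + 51v^4 - 261v^3 + 93v^2 + 2568v - 5040 = (-3v + 69)(v^4 + 6v^3 - 16v^2 - 150v - 225) + (-723v^3 + 747v^2 + 12243v + 10485)
  v^4 + 6v^3 - 16v^2 - 150v - 225 = (-(1/723)v - 565/58081)(-723v^3 + 747v^2 + 12243v + 10485) + ((476280/58081)v^2 - (952560/58081)v - 7144200/58081)
  -723v^3 + 747v^2 + 12243v + 10485 = (-(13997521/158760)v - 13532873/158760)((476280/58081)v^2 - (952560/58081)v - 7144200/58081) + (0)
Last nonzero remainder: (476280/58081)v^2 - (952560/58081)v - 7144200/58081. Dividing through by 476280/58081 gives the monic gcd v^2 - 2v - 15.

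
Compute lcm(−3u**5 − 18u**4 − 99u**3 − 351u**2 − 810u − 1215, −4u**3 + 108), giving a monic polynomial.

u**6 + 3u**5 + 15u**4 + 18u**3 − 81u**2 − 405u − 1215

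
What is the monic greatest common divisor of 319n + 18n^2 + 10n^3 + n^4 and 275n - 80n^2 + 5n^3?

n

Repeated division with remainder:
  n^4 + 10n^3 + 18n^2 + 319n = ((1/5)n + 26/5)(5n^3 - 80n^2 + 275n) + (379n^2 - 1111n)
  5n^3 - 80n^2 + 275n = ((5/379)n - 24765/143641)(379n^2 - 1111n) + ((11987360/143641)n)
  379n^2 - 1111n = ((54439939/11987360)n - 14507741/1089760)((11987360/143641)n) + (0)
Last nonzero remainder: (11987360/143641)n. Dividing through by 11987360/143641 gives the monic gcd n.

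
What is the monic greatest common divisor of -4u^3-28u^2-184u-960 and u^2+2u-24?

Apply the Euclidean algorithm:
  -4u^3-28u^2-184u-960 = (-4u-20)(u^2+2u-24) + (-240u-1440)
  u^2+2u-24 = (-(1/240)u+1/60)(-240u-1440) + (0)
Last nonzero remainder: -240u-1440. Dividing through by -240 gives the monic gcd u+6.

u+6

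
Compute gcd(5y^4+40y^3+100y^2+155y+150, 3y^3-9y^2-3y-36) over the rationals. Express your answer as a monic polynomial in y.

Apply the Euclidean algorithm:
  5y^4+40y^3+100y^2+155y+150 = ((5/3)y+55/3)(3y^3-9y^2-3y-36) + (270y^2+270y+810)
  3y^3-9y^2-3y-36 = ((1/90)y-2/45)(270y^2+270y+810) + (0)
Last nonzero remainder: 270y^2+270y+810. Dividing through by 270 gives the monic gcd y^2+y+3.

y^2+y+3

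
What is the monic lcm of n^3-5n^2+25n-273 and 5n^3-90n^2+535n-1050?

n^5-16n^4+110n^3-698n^2+3753n-8190

By polynomial division,
  n^3-5n^2+25n-273 = (1/5)(5n^3-90n^2+535n-1050) + (13n^2-82n-63)
  5n^3-90n^2+535n-1050 = ((5/13)n-760/169)(13n^2-82n-63) + ((32190/169)n-225330/169)
  13n^2-82n-63 = ((2197/32190)n+507/10730)((32190/169)n-225330/169) + (0)
Last nonzero remainder: (32190/169)n-225330/169. Dividing through by 32190/169 gives the monic gcd n-7.
Then lcm(f, g) = f·g / gcd(f, g); expanding and making the result monic gives the answer.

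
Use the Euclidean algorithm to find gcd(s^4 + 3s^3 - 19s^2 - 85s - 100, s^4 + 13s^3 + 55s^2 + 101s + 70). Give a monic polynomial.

By polynomial division,
  s^4 + 3s^3 - 19s^2 - 85s - 100 = (s^4 + 13s^3 + 55s^2 + 101s + 70) + (-10s^3 - 74s^2 - 186s - 170)
  s^4 + 13s^3 + 55s^2 + 101s + 70 = (-(1/10)s - 14/25)(-10s^3 - 74s^2 - 186s - 170) + (-(126/25)s^2 - (504/25)s - 126/5)
  -10s^3 - 74s^2 - 186s - 170 = ((125/63)s + 425/63)(-(126/25)s^2 - (504/25)s - 126/5) + (0)
Last nonzero remainder: -(126/25)s^2 - (504/25)s - 126/5. Dividing through by -126/25 gives the monic gcd s^2 + 4s + 5.

s^2 + 4s + 5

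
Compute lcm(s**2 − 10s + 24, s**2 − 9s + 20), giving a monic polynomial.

s**3 − 15s**2 + 74s − 120

Apply the Euclidean algorithm:
  s**2 − 10s + 24 = (s**2 − 9s + 20) + (−s + 4)
  s**2 − 9s + 20 = (−s + 5)(−s + 4) + (0)
Last nonzero remainder: −s + 4. Dividing through by −1 gives the monic gcd s − 4.
Then lcm(f, g) = f·g / gcd(f, g); expanding and making the result monic gives the answer.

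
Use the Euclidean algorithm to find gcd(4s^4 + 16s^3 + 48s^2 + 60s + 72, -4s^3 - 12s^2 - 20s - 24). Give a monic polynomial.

s^2 + s + 3

Repeated division with remainder:
  4s^4 + 16s^3 + 48s^2 + 60s + 72 = (-s - 1)(-4s^3 - 12s^2 - 20s - 24) + (16s^2 + 16s + 48)
  -4s^3 - 12s^2 - 20s - 24 = (-(1/4)s - 1/2)(16s^2 + 16s + 48) + (0)
Last nonzero remainder: 16s^2 + 16s + 48. Dividing through by 16 gives the monic gcd s^2 + s + 3.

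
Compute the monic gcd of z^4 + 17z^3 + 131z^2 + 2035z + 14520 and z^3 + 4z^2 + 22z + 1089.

z + 11

Repeated division with remainder:
  z^4 + 17z^3 + 131z^2 + 2035z + 14520 = (z + 13)(z^3 + 4z^2 + 22z + 1089) + (57z^2 + 660z + 363)
  z^3 + 4z^2 + 22z + 1089 = ((1/57)z - 48/361)(57z^2 + 660z + 363) + ((37323/361)z + 410553/361)
  57z^2 + 660z + 363 = ((6859/12441)z + 361/1131)((37323/361)z + 410553/361) + (0)
Last nonzero remainder: (37323/361)z + 410553/361. Dividing through by 37323/361 gives the monic gcd z + 11.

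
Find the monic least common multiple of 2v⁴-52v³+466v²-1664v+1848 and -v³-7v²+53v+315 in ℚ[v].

Apply the Euclidean algorithm:
  2v⁴-52v³+466v²-1664v+1848 = (-2v+66)(-v³-7v²+53v+315) + (1034v²-4532v-18942)
  -v³-7v²+53v+315 = (-(1/1034)v-535/48598)(1034v²-4532v-18942) + (-(33600/2209)v+235200/2209)
  1034v²-4532v-18942 = (-(1142053/16800)v-996259/5600)(-(33600/2209)v+235200/2209) + (0)
Last nonzero remainder: -(33600/2209)v+235200/2209. Dividing through by -33600/2209 gives the monic gcd v-7.
Then lcm(f, g) = f·g / gcd(f, g); expanding and making the result monic gives the answer.

v⁶-12v⁵-86v⁴+1260v³-239v²-24504v+41580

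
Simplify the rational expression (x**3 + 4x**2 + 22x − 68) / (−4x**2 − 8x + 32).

(−x**2 − 6x − 34)/(4x + 16)

Euclidean algorithm in ℚ[x]:
  x**3 + 4x**2 + 22x − 68 = (−(1/4)x − 1/2)(−4x**2 − 8x + 32) + (26x − 52)
  −4x**2 − 8x + 32 = (−(2/13)x − 8/13)(26x − 52) + (0)
Last nonzero remainder: 26x − 52. Dividing through by 26 gives the monic gcd x − 2.
Cancel x − 2 from numerator and denominator to get the reduced form.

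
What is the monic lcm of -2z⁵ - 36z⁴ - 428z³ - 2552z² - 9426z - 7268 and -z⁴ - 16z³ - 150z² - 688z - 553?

z⁶ + 25z⁵ + 340z⁴ + 2774z³ + 13645z² + 36625z + 25438

Repeated division with remainder:
  -2z⁵ - 36z⁴ - 428z³ - 2552z² - 9426z - 7268 = (2z + 4)(-z⁴ - 16z³ - 150z² - 688z - 553) + (-64z³ - 576z² - 5568z - 5056)
  -z⁴ - 16z³ - 150z² - 688z - 553 = ((1/64)z + 7/64)(-64z³ - 576z² - 5568z - 5056) + (0)
Last nonzero remainder: -64z³ - 576z² - 5568z - 5056. Dividing through by -64 gives the monic gcd z³ + 9z² + 87z + 79.
Then lcm(f, g) = f·g / gcd(f, g); expanding and making the result monic gives the answer.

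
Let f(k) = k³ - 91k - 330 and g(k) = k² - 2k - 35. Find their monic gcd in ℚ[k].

Apply the Euclidean algorithm:
  k³ - 91k - 330 = (k + 2)(k² - 2k - 35) + (-52k - 260)
  k² - 2k - 35 = (-(1/52)k + 7/52)(-52k - 260) + (0)
Last nonzero remainder: -52k - 260. Dividing through by -52 gives the monic gcd k + 5.

k + 5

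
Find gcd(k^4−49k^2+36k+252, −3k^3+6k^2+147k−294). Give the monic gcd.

k+7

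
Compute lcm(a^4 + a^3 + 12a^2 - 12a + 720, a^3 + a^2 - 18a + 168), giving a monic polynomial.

a^5 + 8a^4 + 19a^3 + 72a^2 + 636a + 5040

By polynomial division,
  a^4 + a^3 + 12a^2 - 12a + 720 = (a)(a^3 + a^2 - 18a + 168) + (30a^2 - 180a + 720)
  a^3 + a^2 - 18a + 168 = ((1/30)a + 7/30)(30a^2 - 180a + 720) + (0)
Last nonzero remainder: 30a^2 - 180a + 720. Dividing through by 30 gives the monic gcd a^2 - 6a + 24.
Then lcm(f, g) = f·g / gcd(f, g); expanding and making the result monic gives the answer.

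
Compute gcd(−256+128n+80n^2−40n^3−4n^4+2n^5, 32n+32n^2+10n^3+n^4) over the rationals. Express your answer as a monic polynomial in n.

8+6n+n^2

By polynomial division,
  2n^5−4n^4−40n^3+80n^2+128n−256 = (2n−24)(n^4+10n^3+32n^2+32n) + (136n^3+784n^2+896n−256)
  n^4+10n^3+32n^2+32n = ((1/136)n+9/289)(136n^3+784n^2+896n−256) + ((288/289)n^2+(1728/289)n+2304/289)
  136n^3+784n^2+896n−256 = ((4913/36)n−289/9)((288/289)n^2+(1728/289)n+2304/289) + (0)
Last nonzero remainder: (288/289)n^2+(1728/289)n+2304/289. Dividing through by 288/289 gives the monic gcd n^2+6n+8.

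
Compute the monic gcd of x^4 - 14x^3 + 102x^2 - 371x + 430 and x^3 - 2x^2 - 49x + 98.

By polynomial division,
  x^4 - 14x^3 + 102x^2 - 371x + 430 = (x - 12)(x^3 - 2x^2 - 49x + 98) + (127x^2 - 1057x + 1606)
  x^3 - 2x^2 - 49x + 98 = ((1/127)x + 803/16129)(127x^2 - 1057x + 1606) + (-(145512/16129)x + 291024/16129)
  127x^2 - 1057x + 1606 = (-(2048383/145512)x + 12951587/145512)(-(145512/16129)x + 291024/16129) + (0)
Last nonzero remainder: -(145512/16129)x + 291024/16129. Dividing through by -145512/16129 gives the monic gcd x - 2.

x - 2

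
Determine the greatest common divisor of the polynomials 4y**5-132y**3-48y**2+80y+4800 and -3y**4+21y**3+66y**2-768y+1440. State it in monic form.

y**3-3y**2-34y+120

Repeated division with remainder:
  4y**5-132y**3-48y**2+80y+4800 = (-(4/3)y-28/3)(-3y**4+21y**3+66y**2-768y+1440) + (152y**3-456y**2-5168y+18240)
  -3y**4+21y**3+66y**2-768y+1440 = (-(3/152)y+3/38)(152y**3-456y**2-5168y+18240) + (0)
Last nonzero remainder: 152y**3-456y**2-5168y+18240. Dividing through by 152 gives the monic gcd y**3-3y**2-34y+120.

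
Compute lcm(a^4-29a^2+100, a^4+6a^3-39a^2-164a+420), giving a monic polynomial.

a^6+13a^5+13a^4-377a^3-1118a^2+1300a+4200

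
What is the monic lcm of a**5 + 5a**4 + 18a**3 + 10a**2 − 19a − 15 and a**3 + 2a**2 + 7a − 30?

Repeated division with remainder:
  a**5 + 5a**4 + 18a**3 + 10a**2 − 19a − 15 = (a**2 + 3a + 5)(a**3 + 2a**2 + 7a − 30) + (9a**2 + 36a + 135)
  a**3 + 2a**2 + 7a − 30 = ((1/9)a − 2/9)(9a**2 + 36a + 135) + (0)
Last nonzero remainder: 9a**2 + 36a + 135. Dividing through by 9 gives the monic gcd a**2 + 4a + 15.
Then lcm(f, g) = f·g / gcd(f, g); expanding and making the result monic gives the answer.

a**6 + 3a**5 + 8a**4 − 26a**3 − 39a**2 + 23a + 30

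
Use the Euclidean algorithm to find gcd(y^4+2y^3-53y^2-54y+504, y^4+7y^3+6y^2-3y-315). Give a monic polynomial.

y^2+4y-21

Euclidean algorithm in ℚ[y]:
  y^4+2y^3-53y^2-54y+504 = (y^4+7y^3+6y^2-3y-315) + (-5y^3-59y^2-51y+819)
  y^4+7y^3+6y^2-3y-315 = (-(1/5)y+24/25)(-5y^3-59y^2-51y+819) + ((1311/25)y^2+(5244/25)y-27531/25)
  -5y^3-59y^2-51y+819 = (-(125/1311)y-325/437)((1311/25)y^2+(5244/25)y-27531/25) + (0)
Last nonzero remainder: (1311/25)y^2+(5244/25)y-27531/25. Dividing through by 1311/25 gives the monic gcd y^2+4y-21.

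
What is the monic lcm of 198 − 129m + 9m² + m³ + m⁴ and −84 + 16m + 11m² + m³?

8316 − 2844m − 1101m² + 30m³ + 64m⁴ + 14m⁵ + m⁶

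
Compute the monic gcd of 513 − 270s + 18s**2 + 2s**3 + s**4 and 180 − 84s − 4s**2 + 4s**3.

By polynomial division,
  s**4 + 2s**3 + 18s**2 − 270s + 513 = ((1/4)s + 3/4)(4s**3 − 4s**2 − 84s + 180) + (42s**2 − 252s + 378)
  4s**3 − 4s**2 − 84s + 180 = ((2/21)s + 10/21)(42s**2 − 252s + 378) + (0)
Last nonzero remainder: 42s**2 − 252s + 378. Dividing through by 42 gives the monic gcd s**2 − 6s + 9.

9 − 6s + s**2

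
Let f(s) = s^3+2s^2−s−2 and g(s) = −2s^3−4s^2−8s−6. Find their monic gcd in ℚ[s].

s+1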